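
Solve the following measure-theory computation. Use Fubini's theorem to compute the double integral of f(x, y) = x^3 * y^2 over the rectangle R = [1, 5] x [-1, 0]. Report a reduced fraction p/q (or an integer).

f(x, y) is a tensor product of a function of x and a function of y, and both factors are bounded continuous (hence Lebesgue integrable) on the rectangle, so Fubini's theorem applies:
  integral_R f d(m x m) = (integral_a1^b1 x^3 dx) * (integral_a2^b2 y^2 dy).
Inner integral in x: integral_{1}^{5} x^3 dx = (5^4 - 1^4)/4
  = 156.
Inner integral in y: integral_{-1}^{0} y^2 dy = (0^3 - (-1)^3)/3
  = 1/3.
Product: (156) * (1/3) = 52.

52


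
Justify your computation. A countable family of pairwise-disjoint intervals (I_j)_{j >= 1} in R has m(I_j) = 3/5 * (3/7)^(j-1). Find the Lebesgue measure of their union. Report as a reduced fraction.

By countable additivity of the Lebesgue measure on pairwise disjoint measurable sets,
  m(union_{j >= 1} I_j) = sum_{j >= 1} m(I_j) = sum_{j >= 1} a * r^(j-1),
  with a = 3/5 and r = 3/7.
Since 0 < r = 3/7 < 1, the geometric series converges:
  sum_{j >= 1} a * r^(j-1) = a / (1 - r).
  = 3/5 / (1 - 3/7)
  = 3/5 / (4/7)
  = 21/20.

21/20


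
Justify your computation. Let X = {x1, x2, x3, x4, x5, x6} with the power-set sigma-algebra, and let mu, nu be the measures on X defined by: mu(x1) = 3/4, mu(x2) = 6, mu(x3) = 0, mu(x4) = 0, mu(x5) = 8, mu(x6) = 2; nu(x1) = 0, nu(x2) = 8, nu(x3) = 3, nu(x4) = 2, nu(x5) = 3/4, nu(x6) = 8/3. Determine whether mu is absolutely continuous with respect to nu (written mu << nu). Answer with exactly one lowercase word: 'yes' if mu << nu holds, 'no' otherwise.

mu << nu means: every nu-null measurable set is also mu-null; equivalently, for every atom x, if nu({x}) = 0 then mu({x}) = 0.
Checking each atom:
  x1: nu = 0, mu = 3/4 > 0 -> violates mu << nu.
  x2: nu = 8 > 0 -> no constraint.
  x3: nu = 3 > 0 -> no constraint.
  x4: nu = 2 > 0 -> no constraint.
  x5: nu = 3/4 > 0 -> no constraint.
  x6: nu = 8/3 > 0 -> no constraint.
The atom(s) x1 violate the condition (nu = 0 but mu > 0). Therefore mu is NOT absolutely continuous w.r.t. nu.

no


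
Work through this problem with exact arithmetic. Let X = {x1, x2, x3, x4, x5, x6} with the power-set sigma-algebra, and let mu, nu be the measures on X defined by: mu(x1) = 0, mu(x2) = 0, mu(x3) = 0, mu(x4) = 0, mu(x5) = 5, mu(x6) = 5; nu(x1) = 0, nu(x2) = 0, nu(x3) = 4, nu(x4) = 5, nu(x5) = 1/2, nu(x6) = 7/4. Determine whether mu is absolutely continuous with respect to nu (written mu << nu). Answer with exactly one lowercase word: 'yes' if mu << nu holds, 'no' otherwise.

mu << nu means: every nu-null measurable set is also mu-null; equivalently, for every atom x, if nu({x}) = 0 then mu({x}) = 0.
Checking each atom:
  x1: nu = 0, mu = 0 -> consistent with mu << nu.
  x2: nu = 0, mu = 0 -> consistent with mu << nu.
  x3: nu = 4 > 0 -> no constraint.
  x4: nu = 5 > 0 -> no constraint.
  x5: nu = 1/2 > 0 -> no constraint.
  x6: nu = 7/4 > 0 -> no constraint.
No atom violates the condition. Therefore mu << nu.

yes


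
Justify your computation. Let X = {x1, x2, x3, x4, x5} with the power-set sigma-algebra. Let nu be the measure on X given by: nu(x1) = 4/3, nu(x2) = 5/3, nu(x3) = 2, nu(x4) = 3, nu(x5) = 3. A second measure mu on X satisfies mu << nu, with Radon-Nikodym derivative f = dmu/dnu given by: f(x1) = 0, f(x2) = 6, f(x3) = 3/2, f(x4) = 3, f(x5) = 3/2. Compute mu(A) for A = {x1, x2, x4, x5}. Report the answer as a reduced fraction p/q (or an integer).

By the defining property of the Radon-Nikodym derivative, for every measurable set A,
  mu(A) = integral_A f dnu.
Since nu is a discrete measure concentrated on the atoms of X, the integral over A reduces to the sum
  mu(A) = sum_{x in A} f(x) * nu({x}).
Computing each term:
  x1: f(x1) * nu(x1) = 0 * 4/3 = 0.
  x2: f(x2) * nu(x2) = 6 * 5/3 = 10.
  x4: f(x4) * nu(x4) = 3 * 3 = 9.
  x5: f(x5) * nu(x5) = 3/2 * 3 = 9/2.
Summing: mu(A) = 0 + 10 + 9 + 9/2 = 47/2.

47/2


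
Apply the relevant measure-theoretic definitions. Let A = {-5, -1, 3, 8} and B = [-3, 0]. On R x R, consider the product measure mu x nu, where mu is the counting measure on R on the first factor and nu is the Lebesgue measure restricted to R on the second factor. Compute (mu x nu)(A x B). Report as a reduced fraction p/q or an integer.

For a measurable rectangle A x B, the product measure satisfies
  (mu x nu)(A x B) = mu(A) * nu(B).
  mu(A) = 4.
  nu(B) = 3.
  (mu x nu)(A x B) = 4 * 3 = 12.

12


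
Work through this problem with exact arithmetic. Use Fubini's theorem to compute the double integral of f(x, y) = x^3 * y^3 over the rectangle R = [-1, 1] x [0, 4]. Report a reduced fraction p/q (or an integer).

f(x, y) is a tensor product of a function of x and a function of y, and both factors are bounded continuous (hence Lebesgue integrable) on the rectangle, so Fubini's theorem applies:
  integral_R f d(m x m) = (integral_a1^b1 x^3 dx) * (integral_a2^b2 y^3 dy).
Inner integral in x: integral_{-1}^{1} x^3 dx = (1^4 - (-1)^4)/4
  = 0.
Inner integral in y: integral_{0}^{4} y^3 dy = (4^4 - 0^4)/4
  = 64.
Product: (0) * (64) = 0.

0


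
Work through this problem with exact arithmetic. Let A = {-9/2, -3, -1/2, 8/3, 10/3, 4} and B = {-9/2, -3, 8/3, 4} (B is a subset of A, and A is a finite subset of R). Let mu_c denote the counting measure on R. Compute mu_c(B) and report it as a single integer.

Counting measure assigns mu_c(E) = |E| (number of elements) when E is finite.
B has 4 element(s), so mu_c(B) = 4.

4


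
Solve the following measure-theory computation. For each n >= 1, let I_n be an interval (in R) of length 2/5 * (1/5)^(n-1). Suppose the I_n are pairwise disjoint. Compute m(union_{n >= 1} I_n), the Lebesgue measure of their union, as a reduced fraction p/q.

By countable additivity of the Lebesgue measure on pairwise disjoint measurable sets,
  m(union_{n >= 1} I_n) = sum_{n >= 1} m(I_n) = sum_{n >= 1} a * r^(n-1),
  with a = 2/5 and r = 1/5.
Since 0 < r = 1/5 < 1, the geometric series converges:
  sum_{n >= 1} a * r^(n-1) = a / (1 - r).
  = 2/5 / (1 - 1/5)
  = 2/5 / (4/5)
  = 1/2.

1/2


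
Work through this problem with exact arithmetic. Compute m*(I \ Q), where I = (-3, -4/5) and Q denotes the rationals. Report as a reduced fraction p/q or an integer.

The interval I = (-3, -4/5) has m(I) = -4/5 - (-3) = 11/5 (endpoints are measure-zero, so open/closed/half-open agree). Write I = (I cap Q) u (I \ Q). The rationals in I are countable, so m*(I cap Q) = 0 (cover each rational by intervals whose total length is arbitrarily small). By countable subadditivity m*(I) <= m*(I cap Q) + m*(I \ Q), hence m*(I \ Q) >= m(I) = 11/5. The reverse inequality m*(I \ Q) <= m*(I) = 11/5 is trivial since (I \ Q) is a subset of I. Therefore m*(I \ Q) = 11/5.

11/5


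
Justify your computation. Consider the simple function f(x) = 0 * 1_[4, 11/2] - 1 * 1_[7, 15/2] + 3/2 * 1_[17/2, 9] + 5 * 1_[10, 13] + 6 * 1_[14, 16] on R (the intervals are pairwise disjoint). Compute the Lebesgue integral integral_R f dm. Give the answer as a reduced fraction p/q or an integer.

For a simple function f = sum_i c_i * 1_{A_i} with disjoint A_i,
  integral f dm = sum_i c_i * m(A_i).
Lengths of the A_i:
  m(A_1) = 11/2 - 4 = 3/2.
  m(A_2) = 15/2 - 7 = 1/2.
  m(A_3) = 9 - 17/2 = 1/2.
  m(A_4) = 13 - 10 = 3.
  m(A_5) = 16 - 14 = 2.
Contributions c_i * m(A_i):
  (0) * (3/2) = 0.
  (-1) * (1/2) = -1/2.
  (3/2) * (1/2) = 3/4.
  (5) * (3) = 15.
  (6) * (2) = 12.
Total: 0 - 1/2 + 3/4 + 15 + 12 = 109/4.

109/4


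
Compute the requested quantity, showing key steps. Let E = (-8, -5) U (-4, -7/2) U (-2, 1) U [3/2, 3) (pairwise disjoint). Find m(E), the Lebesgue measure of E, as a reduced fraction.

For pairwise disjoint intervals, m(union_i I_i) = sum_i m(I_i),
and m is invariant under swapping open/closed endpoints (single points have measure 0).
So m(E) = sum_i (b_i - a_i).
  I_1 has length -5 - (-8) = 3.
  I_2 has length -7/2 - (-4) = 1/2.
  I_3 has length 1 - (-2) = 3.
  I_4 has length 3 - 3/2 = 3/2.
Summing:
  m(E) = 3 + 1/2 + 3 + 3/2 = 8.

8


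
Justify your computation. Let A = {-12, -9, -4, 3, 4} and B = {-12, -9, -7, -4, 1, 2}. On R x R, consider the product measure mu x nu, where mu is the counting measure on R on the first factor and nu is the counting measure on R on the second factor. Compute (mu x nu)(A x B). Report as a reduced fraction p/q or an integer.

For a measurable rectangle A x B, the product measure satisfies
  (mu x nu)(A x B) = mu(A) * nu(B).
  mu(A) = 5.
  nu(B) = 6.
  (mu x nu)(A x B) = 5 * 6 = 30.

30


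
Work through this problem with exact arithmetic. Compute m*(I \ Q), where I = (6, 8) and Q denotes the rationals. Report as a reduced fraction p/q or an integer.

The interval I = (6, 8) has m(I) = 8 - 6 = 2 (endpoints are measure-zero, so open/closed/half-open agree). Write I = (I cap Q) u (I \ Q). The rationals in I are countable, so m*(I cap Q) = 0 (cover each rational by intervals whose total length is arbitrarily small). By countable subadditivity m*(I) <= m*(I cap Q) + m*(I \ Q), hence m*(I \ Q) >= m(I) = 2. The reverse inequality m*(I \ Q) <= m*(I) = 2 is trivial since (I \ Q) is a subset of I. Therefore m*(I \ Q) = 2.

2


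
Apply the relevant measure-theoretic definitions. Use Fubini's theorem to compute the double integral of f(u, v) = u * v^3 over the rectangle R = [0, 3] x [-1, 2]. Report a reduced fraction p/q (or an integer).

f(u, v) is a tensor product of a function of u and a function of v, and both factors are bounded continuous (hence Lebesgue integrable) on the rectangle, so Fubini's theorem applies:
  integral_R f d(m x m) = (integral_a1^b1 u du) * (integral_a2^b2 v^3 dv).
Inner integral in u: integral_{0}^{3} u du = (3^2 - 0^2)/2
  = 9/2.
Inner integral in v: integral_{-1}^{2} v^3 dv = (2^4 - (-1)^4)/4
  = 15/4.
Product: (9/2) * (15/4) = 135/8.

135/8


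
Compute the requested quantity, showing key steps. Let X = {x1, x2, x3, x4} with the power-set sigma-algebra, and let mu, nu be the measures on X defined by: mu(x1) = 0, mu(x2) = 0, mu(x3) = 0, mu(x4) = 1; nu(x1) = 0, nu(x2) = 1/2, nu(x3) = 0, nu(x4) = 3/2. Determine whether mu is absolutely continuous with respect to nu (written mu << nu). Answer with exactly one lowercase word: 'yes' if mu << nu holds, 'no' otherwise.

mu << nu means: every nu-null measurable set is also mu-null; equivalently, for every atom x, if nu({x}) = 0 then mu({x}) = 0.
Checking each atom:
  x1: nu = 0, mu = 0 -> consistent with mu << nu.
  x2: nu = 1/2 > 0 -> no constraint.
  x3: nu = 0, mu = 0 -> consistent with mu << nu.
  x4: nu = 3/2 > 0 -> no constraint.
No atom violates the condition. Therefore mu << nu.

yes


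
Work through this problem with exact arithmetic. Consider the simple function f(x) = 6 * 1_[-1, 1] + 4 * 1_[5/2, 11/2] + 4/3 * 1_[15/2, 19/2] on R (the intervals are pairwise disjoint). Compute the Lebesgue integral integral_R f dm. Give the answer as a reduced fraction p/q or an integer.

For a simple function f = sum_i c_i * 1_{A_i} with disjoint A_i,
  integral f dm = sum_i c_i * m(A_i).
Lengths of the A_i:
  m(A_1) = 1 - (-1) = 2.
  m(A_2) = 11/2 - 5/2 = 3.
  m(A_3) = 19/2 - 15/2 = 2.
Contributions c_i * m(A_i):
  (6) * (2) = 12.
  (4) * (3) = 12.
  (4/3) * (2) = 8/3.
Total: 12 + 12 + 8/3 = 80/3.

80/3


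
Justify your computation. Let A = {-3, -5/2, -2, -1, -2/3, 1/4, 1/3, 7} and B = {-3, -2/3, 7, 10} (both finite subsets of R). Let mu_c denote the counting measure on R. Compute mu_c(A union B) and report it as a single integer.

Counting measure on a finite set equals cardinality. By inclusion-exclusion, |A union B| = |A| + |B| - |A cap B|.
|A| = 8, |B| = 4, |A cap B| = 3.
So mu_c(A union B) = 8 + 4 - 3 = 9.

9


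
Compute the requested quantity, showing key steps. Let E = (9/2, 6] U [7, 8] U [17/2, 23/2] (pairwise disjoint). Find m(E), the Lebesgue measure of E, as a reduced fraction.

For pairwise disjoint intervals, m(union_i I_i) = sum_i m(I_i),
and m is invariant under swapping open/closed endpoints (single points have measure 0).
So m(E) = sum_i (b_i - a_i).
  I_1 has length 6 - 9/2 = 3/2.
  I_2 has length 8 - 7 = 1.
  I_3 has length 23/2 - 17/2 = 3.
Summing:
  m(E) = 3/2 + 1 + 3 = 11/2.

11/2


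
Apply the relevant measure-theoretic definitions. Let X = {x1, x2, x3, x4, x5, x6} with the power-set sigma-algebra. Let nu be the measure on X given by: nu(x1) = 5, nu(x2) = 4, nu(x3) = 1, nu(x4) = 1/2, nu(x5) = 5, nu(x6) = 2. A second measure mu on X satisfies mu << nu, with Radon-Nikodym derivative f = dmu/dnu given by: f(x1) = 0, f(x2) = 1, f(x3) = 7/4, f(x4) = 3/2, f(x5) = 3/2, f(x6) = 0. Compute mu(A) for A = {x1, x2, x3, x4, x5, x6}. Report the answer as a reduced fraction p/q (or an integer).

By the defining property of the Radon-Nikodym derivative, for every measurable set A,
  mu(A) = integral_A f dnu.
Since nu is a discrete measure concentrated on the atoms of X, the integral over A reduces to the sum
  mu(A) = sum_{x in A} f(x) * nu({x}).
Computing each term:
  x1: f(x1) * nu(x1) = 0 * 5 = 0.
  x2: f(x2) * nu(x2) = 1 * 4 = 4.
  x3: f(x3) * nu(x3) = 7/4 * 1 = 7/4.
  x4: f(x4) * nu(x4) = 3/2 * 1/2 = 3/4.
  x5: f(x5) * nu(x5) = 3/2 * 5 = 15/2.
  x6: f(x6) * nu(x6) = 0 * 2 = 0.
Summing: mu(A) = 0 + 4 + 7/4 + 3/4 + 15/2 + 0 = 14.

14


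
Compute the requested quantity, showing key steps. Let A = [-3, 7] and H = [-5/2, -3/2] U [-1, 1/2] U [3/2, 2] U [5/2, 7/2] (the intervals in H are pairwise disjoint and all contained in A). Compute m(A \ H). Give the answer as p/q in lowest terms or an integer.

The ambient interval has length m(A) = 7 - (-3) = 10.
Since the holes are disjoint and sit inside A, by finite additivity
  m(H) = sum_i (b_i - a_i), and m(A \ H) = m(A) - m(H).
Computing the hole measures:
  m(H_1) = -3/2 - (-5/2) = 1.
  m(H_2) = 1/2 - (-1) = 3/2.
  m(H_3) = 2 - 3/2 = 1/2.
  m(H_4) = 7/2 - 5/2 = 1.
Summed: m(H) = 1 + 3/2 + 1/2 + 1 = 4.
So m(A \ H) = 10 - 4 = 6.

6


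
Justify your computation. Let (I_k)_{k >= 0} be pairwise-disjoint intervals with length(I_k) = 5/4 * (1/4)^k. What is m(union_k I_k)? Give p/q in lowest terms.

By countable additivity of the Lebesgue measure on pairwise disjoint measurable sets,
  m(union_{k >= 0} I_k) = sum_{k >= 0} m(I_k) = sum_{k >= 0} a * r^k,
  with a = 5/4 and r = 1/4.
Since 0 < r = 1/4 < 1, the geometric series converges:
  sum_{k >= 0} a * r^k = a / (1 - r).
  = 5/4 / (1 - 1/4)
  = 5/4 / (3/4)
  = 5/3.

5/3


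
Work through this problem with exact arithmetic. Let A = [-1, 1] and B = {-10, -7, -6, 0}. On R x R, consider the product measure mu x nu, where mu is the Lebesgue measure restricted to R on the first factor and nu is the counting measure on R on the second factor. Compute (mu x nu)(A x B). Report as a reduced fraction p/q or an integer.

For a measurable rectangle A x B, the product measure satisfies
  (mu x nu)(A x B) = mu(A) * nu(B).
  mu(A) = 2.
  nu(B) = 4.
  (mu x nu)(A x B) = 2 * 4 = 8.

8


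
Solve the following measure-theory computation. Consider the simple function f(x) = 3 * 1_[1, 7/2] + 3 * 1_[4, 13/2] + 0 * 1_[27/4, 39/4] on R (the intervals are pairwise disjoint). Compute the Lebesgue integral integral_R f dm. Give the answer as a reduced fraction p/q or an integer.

For a simple function f = sum_i c_i * 1_{A_i} with disjoint A_i,
  integral f dm = sum_i c_i * m(A_i).
Lengths of the A_i:
  m(A_1) = 7/2 - 1 = 5/2.
  m(A_2) = 13/2 - 4 = 5/2.
  m(A_3) = 39/4 - 27/4 = 3.
Contributions c_i * m(A_i):
  (3) * (5/2) = 15/2.
  (3) * (5/2) = 15/2.
  (0) * (3) = 0.
Total: 15/2 + 15/2 + 0 = 15.

15


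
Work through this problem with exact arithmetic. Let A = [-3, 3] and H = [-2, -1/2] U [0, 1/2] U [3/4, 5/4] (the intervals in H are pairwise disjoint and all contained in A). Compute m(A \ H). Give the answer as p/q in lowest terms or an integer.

The ambient interval has length m(A) = 3 - (-3) = 6.
Since the holes are disjoint and sit inside A, by finite additivity
  m(H) = sum_i (b_i - a_i), and m(A \ H) = m(A) - m(H).
Computing the hole measures:
  m(H_1) = -1/2 - (-2) = 3/2.
  m(H_2) = 1/2 - 0 = 1/2.
  m(H_3) = 5/4 - 3/4 = 1/2.
Summed: m(H) = 3/2 + 1/2 + 1/2 = 5/2.
So m(A \ H) = 6 - 5/2 = 7/2.

7/2


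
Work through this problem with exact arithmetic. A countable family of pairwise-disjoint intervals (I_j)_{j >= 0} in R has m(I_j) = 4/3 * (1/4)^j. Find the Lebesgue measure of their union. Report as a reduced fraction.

By countable additivity of the Lebesgue measure on pairwise disjoint measurable sets,
  m(union_{j >= 0} I_j) = sum_{j >= 0} m(I_j) = sum_{j >= 0} a * r^j,
  with a = 4/3 and r = 1/4.
Since 0 < r = 1/4 < 1, the geometric series converges:
  sum_{j >= 0} a * r^j = a / (1 - r).
  = 4/3 / (1 - 1/4)
  = 4/3 / (3/4)
  = 16/9.

16/9


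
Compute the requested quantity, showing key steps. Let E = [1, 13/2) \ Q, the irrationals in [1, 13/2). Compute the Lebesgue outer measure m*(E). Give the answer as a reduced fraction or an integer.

The interval I = [1, 13/2) has m(I) = 13/2 - 1 = 11/2 (endpoints are measure-zero, so open/closed/half-open agree). Write I = (I cap Q) u (I \ Q). The rationals in I are countable, so m*(I cap Q) = 0 (cover each rational by intervals whose total length is arbitrarily small). By countable subadditivity m*(I) <= m*(I cap Q) + m*(I \ Q), hence m*(I \ Q) >= m(I) = 11/2. The reverse inequality m*(I \ Q) <= m*(I) = 11/2 is trivial since (I \ Q) is a subset of I. Therefore m*(I \ Q) = 11/2.

11/2


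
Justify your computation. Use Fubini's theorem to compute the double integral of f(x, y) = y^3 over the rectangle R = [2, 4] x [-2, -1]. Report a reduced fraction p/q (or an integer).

f(x, y) is a tensor product of a function of x and a function of y, and both factors are bounded continuous (hence Lebesgue integrable) on the rectangle, so Fubini's theorem applies:
  integral_R f d(m x m) = (integral_a1^b1 1 dx) * (integral_a2^b2 y^3 dy).
Inner integral in x: integral_{2}^{4} 1 dx = (4^1 - 2^1)/1
  = 2.
Inner integral in y: integral_{-2}^{-1} y^3 dy = ((-1)^4 - (-2)^4)/4
  = -15/4.
Product: (2) * (-15/4) = -15/2.

-15/2


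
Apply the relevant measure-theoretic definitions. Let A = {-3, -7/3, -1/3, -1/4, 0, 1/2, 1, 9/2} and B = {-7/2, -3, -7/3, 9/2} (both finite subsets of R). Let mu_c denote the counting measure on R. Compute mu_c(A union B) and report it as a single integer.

Counting measure on a finite set equals cardinality. By inclusion-exclusion, |A union B| = |A| + |B| - |A cap B|.
|A| = 8, |B| = 4, |A cap B| = 3.
So mu_c(A union B) = 8 + 4 - 3 = 9.

9


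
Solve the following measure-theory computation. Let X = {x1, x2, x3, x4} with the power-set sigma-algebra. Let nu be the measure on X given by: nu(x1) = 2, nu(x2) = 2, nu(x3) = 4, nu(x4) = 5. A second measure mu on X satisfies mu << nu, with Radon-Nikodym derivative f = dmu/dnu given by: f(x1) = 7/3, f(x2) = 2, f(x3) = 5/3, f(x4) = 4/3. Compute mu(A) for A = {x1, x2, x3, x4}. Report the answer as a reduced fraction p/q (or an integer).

By the defining property of the Radon-Nikodym derivative, for every measurable set A,
  mu(A) = integral_A f dnu.
Since nu is a discrete measure concentrated on the atoms of X, the integral over A reduces to the sum
  mu(A) = sum_{x in A} f(x) * nu({x}).
Computing each term:
  x1: f(x1) * nu(x1) = 7/3 * 2 = 14/3.
  x2: f(x2) * nu(x2) = 2 * 2 = 4.
  x3: f(x3) * nu(x3) = 5/3 * 4 = 20/3.
  x4: f(x4) * nu(x4) = 4/3 * 5 = 20/3.
Summing: mu(A) = 14/3 + 4 + 20/3 + 20/3 = 22.

22


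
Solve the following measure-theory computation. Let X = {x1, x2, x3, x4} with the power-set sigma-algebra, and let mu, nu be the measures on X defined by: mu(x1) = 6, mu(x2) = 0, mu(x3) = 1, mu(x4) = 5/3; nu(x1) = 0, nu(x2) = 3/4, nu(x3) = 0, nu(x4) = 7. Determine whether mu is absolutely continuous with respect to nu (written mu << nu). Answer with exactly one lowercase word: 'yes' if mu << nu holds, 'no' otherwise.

mu << nu means: every nu-null measurable set is also mu-null; equivalently, for every atom x, if nu({x}) = 0 then mu({x}) = 0.
Checking each atom:
  x1: nu = 0, mu = 6 > 0 -> violates mu << nu.
  x2: nu = 3/4 > 0 -> no constraint.
  x3: nu = 0, mu = 1 > 0 -> violates mu << nu.
  x4: nu = 7 > 0 -> no constraint.
The atom(s) x1, x3 violate the condition (nu = 0 but mu > 0). Therefore mu is NOT absolutely continuous w.r.t. nu.

no


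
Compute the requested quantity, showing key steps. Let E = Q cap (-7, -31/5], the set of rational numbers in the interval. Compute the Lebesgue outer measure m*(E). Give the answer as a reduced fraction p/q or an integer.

Q cap (-7, -31/5] is countable; list its elements as q_1, q_2, ... . Fix eps > 0 and cover the k-th point by an interval of length eps * 2^(-k). The cover has total length eps * sum_{k>=1} 2^(-k) = eps, so by definition of outer measure m*(Q cap (-7, -31/5]) <= eps. Since eps was arbitrary and m* >= 0, the outer measure is 0.

0


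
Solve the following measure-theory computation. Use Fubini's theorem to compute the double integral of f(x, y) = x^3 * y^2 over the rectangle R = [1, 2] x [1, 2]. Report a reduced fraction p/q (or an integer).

f(x, y) is a tensor product of a function of x and a function of y, and both factors are bounded continuous (hence Lebesgue integrable) on the rectangle, so Fubini's theorem applies:
  integral_R f d(m x m) = (integral_a1^b1 x^3 dx) * (integral_a2^b2 y^2 dy).
Inner integral in x: integral_{1}^{2} x^3 dx = (2^4 - 1^4)/4
  = 15/4.
Inner integral in y: integral_{1}^{2} y^2 dy = (2^3 - 1^3)/3
  = 7/3.
Product: (15/4) * (7/3) = 35/4.

35/4


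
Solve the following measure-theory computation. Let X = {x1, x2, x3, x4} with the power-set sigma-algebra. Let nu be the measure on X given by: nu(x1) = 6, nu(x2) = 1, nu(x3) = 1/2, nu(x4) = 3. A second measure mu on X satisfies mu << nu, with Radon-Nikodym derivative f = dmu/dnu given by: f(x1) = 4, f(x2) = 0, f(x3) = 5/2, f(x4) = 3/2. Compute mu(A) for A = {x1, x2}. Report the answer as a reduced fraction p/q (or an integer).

By the defining property of the Radon-Nikodym derivative, for every measurable set A,
  mu(A) = integral_A f dnu.
Since nu is a discrete measure concentrated on the atoms of X, the integral over A reduces to the sum
  mu(A) = sum_{x in A} f(x) * nu({x}).
Computing each term:
  x1: f(x1) * nu(x1) = 4 * 6 = 24.
  x2: f(x2) * nu(x2) = 0 * 1 = 0.
Summing: mu(A) = 24 + 0 = 24.

24


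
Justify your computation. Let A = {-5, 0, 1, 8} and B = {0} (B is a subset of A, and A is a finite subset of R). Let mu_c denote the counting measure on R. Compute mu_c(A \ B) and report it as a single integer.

Counting measure assigns mu_c(E) = |E| (number of elements) when E is finite. For B subset A, A \ B is the set of elements of A not in B, so |A \ B| = |A| - |B|.
|A| = 4, |B| = 1, so mu_c(A \ B) = 4 - 1 = 3.

3


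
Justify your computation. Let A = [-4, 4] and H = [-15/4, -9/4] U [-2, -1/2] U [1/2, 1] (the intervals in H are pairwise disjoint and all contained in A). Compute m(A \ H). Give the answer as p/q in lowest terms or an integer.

The ambient interval has length m(A) = 4 - (-4) = 8.
Since the holes are disjoint and sit inside A, by finite additivity
  m(H) = sum_i (b_i - a_i), and m(A \ H) = m(A) - m(H).
Computing the hole measures:
  m(H_1) = -9/4 - (-15/4) = 3/2.
  m(H_2) = -1/2 - (-2) = 3/2.
  m(H_3) = 1 - 1/2 = 1/2.
Summed: m(H) = 3/2 + 3/2 + 1/2 = 7/2.
So m(A \ H) = 8 - 7/2 = 9/2.

9/2


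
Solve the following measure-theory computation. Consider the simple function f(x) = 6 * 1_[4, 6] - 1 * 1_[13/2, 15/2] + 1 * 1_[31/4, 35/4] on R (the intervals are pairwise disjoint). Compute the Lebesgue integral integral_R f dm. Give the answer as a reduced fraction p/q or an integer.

For a simple function f = sum_i c_i * 1_{A_i} with disjoint A_i,
  integral f dm = sum_i c_i * m(A_i).
Lengths of the A_i:
  m(A_1) = 6 - 4 = 2.
  m(A_2) = 15/2 - 13/2 = 1.
  m(A_3) = 35/4 - 31/4 = 1.
Contributions c_i * m(A_i):
  (6) * (2) = 12.
  (-1) * (1) = -1.
  (1) * (1) = 1.
Total: 12 - 1 + 1 = 12.

12


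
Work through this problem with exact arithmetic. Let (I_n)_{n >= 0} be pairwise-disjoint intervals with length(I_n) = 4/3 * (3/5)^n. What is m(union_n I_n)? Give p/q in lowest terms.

By countable additivity of the Lebesgue measure on pairwise disjoint measurable sets,
  m(union_{n >= 0} I_n) = sum_{n >= 0} m(I_n) = sum_{n >= 0} a * r^n,
  with a = 4/3 and r = 3/5.
Since 0 < r = 3/5 < 1, the geometric series converges:
  sum_{n >= 0} a * r^n = a / (1 - r).
  = 4/3 / (1 - 3/5)
  = 4/3 / (2/5)
  = 10/3.

10/3


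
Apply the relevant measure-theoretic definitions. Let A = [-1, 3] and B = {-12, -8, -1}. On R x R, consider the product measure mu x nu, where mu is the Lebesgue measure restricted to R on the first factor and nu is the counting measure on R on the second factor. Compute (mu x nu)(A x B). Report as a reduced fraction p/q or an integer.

For a measurable rectangle A x B, the product measure satisfies
  (mu x nu)(A x B) = mu(A) * nu(B).
  mu(A) = 4.
  nu(B) = 3.
  (mu x nu)(A x B) = 4 * 3 = 12.

12


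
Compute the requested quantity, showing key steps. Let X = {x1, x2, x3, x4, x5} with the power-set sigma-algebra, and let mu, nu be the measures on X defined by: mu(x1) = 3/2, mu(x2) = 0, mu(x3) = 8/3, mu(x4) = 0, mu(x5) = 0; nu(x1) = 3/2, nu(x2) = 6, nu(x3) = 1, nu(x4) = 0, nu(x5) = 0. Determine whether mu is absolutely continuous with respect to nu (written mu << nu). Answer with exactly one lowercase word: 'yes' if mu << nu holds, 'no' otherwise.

mu << nu means: every nu-null measurable set is also mu-null; equivalently, for every atom x, if nu({x}) = 0 then mu({x}) = 0.
Checking each atom:
  x1: nu = 3/2 > 0 -> no constraint.
  x2: nu = 6 > 0 -> no constraint.
  x3: nu = 1 > 0 -> no constraint.
  x4: nu = 0, mu = 0 -> consistent with mu << nu.
  x5: nu = 0, mu = 0 -> consistent with mu << nu.
No atom violates the condition. Therefore mu << nu.

yes


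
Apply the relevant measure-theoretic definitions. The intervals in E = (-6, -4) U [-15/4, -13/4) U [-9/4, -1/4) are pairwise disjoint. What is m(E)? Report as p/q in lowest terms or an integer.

For pairwise disjoint intervals, m(union_i I_i) = sum_i m(I_i),
and m is invariant under swapping open/closed endpoints (single points have measure 0).
So m(E) = sum_i (b_i - a_i).
  I_1 has length -4 - (-6) = 2.
  I_2 has length -13/4 - (-15/4) = 1/2.
  I_3 has length -1/4 - (-9/4) = 2.
Summing:
  m(E) = 2 + 1/2 + 2 = 9/2.

9/2


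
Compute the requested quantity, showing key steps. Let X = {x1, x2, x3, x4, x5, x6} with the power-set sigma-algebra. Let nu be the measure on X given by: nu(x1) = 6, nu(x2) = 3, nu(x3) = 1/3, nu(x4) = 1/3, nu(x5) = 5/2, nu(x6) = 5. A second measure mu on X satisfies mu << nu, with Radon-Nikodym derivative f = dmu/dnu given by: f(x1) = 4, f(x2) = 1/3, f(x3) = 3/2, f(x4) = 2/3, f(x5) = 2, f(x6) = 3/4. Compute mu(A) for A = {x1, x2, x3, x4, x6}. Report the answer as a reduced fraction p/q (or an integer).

By the defining property of the Radon-Nikodym derivative, for every measurable set A,
  mu(A) = integral_A f dnu.
Since nu is a discrete measure concentrated on the atoms of X, the integral over A reduces to the sum
  mu(A) = sum_{x in A} f(x) * nu({x}).
Computing each term:
  x1: f(x1) * nu(x1) = 4 * 6 = 24.
  x2: f(x2) * nu(x2) = 1/3 * 3 = 1.
  x3: f(x3) * nu(x3) = 3/2 * 1/3 = 1/2.
  x4: f(x4) * nu(x4) = 2/3 * 1/3 = 2/9.
  x6: f(x6) * nu(x6) = 3/4 * 5 = 15/4.
Summing: mu(A) = 24 + 1 + 1/2 + 2/9 + 15/4 = 1061/36.

1061/36


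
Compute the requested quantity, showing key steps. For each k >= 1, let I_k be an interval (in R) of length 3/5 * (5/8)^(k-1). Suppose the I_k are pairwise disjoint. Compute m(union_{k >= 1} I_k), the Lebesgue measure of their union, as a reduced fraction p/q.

By countable additivity of the Lebesgue measure on pairwise disjoint measurable sets,
  m(union_{k >= 1} I_k) = sum_{k >= 1} m(I_k) = sum_{k >= 1} a * r^(k-1),
  with a = 3/5 and r = 5/8.
Since 0 < r = 5/8 < 1, the geometric series converges:
  sum_{k >= 1} a * r^(k-1) = a / (1 - r).
  = 3/5 / (1 - 5/8)
  = 3/5 / (3/8)
  = 8/5.

8/5


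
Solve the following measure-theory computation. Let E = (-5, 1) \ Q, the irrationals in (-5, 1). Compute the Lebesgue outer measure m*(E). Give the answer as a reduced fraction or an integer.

The interval I = (-5, 1) has m(I) = 1 - (-5) = 6 (endpoints are measure-zero, so open/closed/half-open agree). Write I = (I cap Q) u (I \ Q). The rationals in I are countable, so m*(I cap Q) = 0 (cover each rational by intervals whose total length is arbitrarily small). By countable subadditivity m*(I) <= m*(I cap Q) + m*(I \ Q), hence m*(I \ Q) >= m(I) = 6. The reverse inequality m*(I \ Q) <= m*(I) = 6 is trivial since (I \ Q) is a subset of I. Therefore m*(I \ Q) = 6.

6


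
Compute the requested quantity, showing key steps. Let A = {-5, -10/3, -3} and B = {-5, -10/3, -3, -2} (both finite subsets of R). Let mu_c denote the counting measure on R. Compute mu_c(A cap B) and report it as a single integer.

Counting measure on a finite set equals cardinality. mu_c(A cap B) = |A cap B| (elements appearing in both).
Enumerating the elements of A that also lie in B gives 3 element(s).
So mu_c(A cap B) = 3.

3


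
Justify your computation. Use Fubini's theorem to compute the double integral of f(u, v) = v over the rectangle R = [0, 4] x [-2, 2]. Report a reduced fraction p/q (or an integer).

f(u, v) is a tensor product of a function of u and a function of v, and both factors are bounded continuous (hence Lebesgue integrable) on the rectangle, so Fubini's theorem applies:
  integral_R f d(m x m) = (integral_a1^b1 1 du) * (integral_a2^b2 v dv).
Inner integral in u: integral_{0}^{4} 1 du = (4^1 - 0^1)/1
  = 4.
Inner integral in v: integral_{-2}^{2} v dv = (2^2 - (-2)^2)/2
  = 0.
Product: (4) * (0) = 0.

0


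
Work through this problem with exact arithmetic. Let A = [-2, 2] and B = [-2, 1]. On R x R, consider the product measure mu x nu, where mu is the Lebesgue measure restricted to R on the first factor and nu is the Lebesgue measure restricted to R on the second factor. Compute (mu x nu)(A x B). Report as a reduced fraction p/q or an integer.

For a measurable rectangle A x B, the product measure satisfies
  (mu x nu)(A x B) = mu(A) * nu(B).
  mu(A) = 4.
  nu(B) = 3.
  (mu x nu)(A x B) = 4 * 3 = 12.

12


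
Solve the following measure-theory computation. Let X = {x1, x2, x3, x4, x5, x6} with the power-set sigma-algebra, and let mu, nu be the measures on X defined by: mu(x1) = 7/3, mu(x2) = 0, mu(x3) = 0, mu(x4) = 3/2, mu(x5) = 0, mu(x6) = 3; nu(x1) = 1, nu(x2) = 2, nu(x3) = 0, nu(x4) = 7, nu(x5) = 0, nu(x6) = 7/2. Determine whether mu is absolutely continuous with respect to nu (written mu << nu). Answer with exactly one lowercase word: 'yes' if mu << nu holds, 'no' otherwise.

mu << nu means: every nu-null measurable set is also mu-null; equivalently, for every atom x, if nu({x}) = 0 then mu({x}) = 0.
Checking each atom:
  x1: nu = 1 > 0 -> no constraint.
  x2: nu = 2 > 0 -> no constraint.
  x3: nu = 0, mu = 0 -> consistent with mu << nu.
  x4: nu = 7 > 0 -> no constraint.
  x5: nu = 0, mu = 0 -> consistent with mu << nu.
  x6: nu = 7/2 > 0 -> no constraint.
No atom violates the condition. Therefore mu << nu.

yes


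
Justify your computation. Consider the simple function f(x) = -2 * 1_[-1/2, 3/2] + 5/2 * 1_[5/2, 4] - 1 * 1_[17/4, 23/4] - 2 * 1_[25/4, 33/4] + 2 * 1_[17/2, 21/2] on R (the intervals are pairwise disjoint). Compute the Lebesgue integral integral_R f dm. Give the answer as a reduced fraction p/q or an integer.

For a simple function f = sum_i c_i * 1_{A_i} with disjoint A_i,
  integral f dm = sum_i c_i * m(A_i).
Lengths of the A_i:
  m(A_1) = 3/2 - (-1/2) = 2.
  m(A_2) = 4 - 5/2 = 3/2.
  m(A_3) = 23/4 - 17/4 = 3/2.
  m(A_4) = 33/4 - 25/4 = 2.
  m(A_5) = 21/2 - 17/2 = 2.
Contributions c_i * m(A_i):
  (-2) * (2) = -4.
  (5/2) * (3/2) = 15/4.
  (-1) * (3/2) = -3/2.
  (-2) * (2) = -4.
  (2) * (2) = 4.
Total: -4 + 15/4 - 3/2 - 4 + 4 = -7/4.

-7/4


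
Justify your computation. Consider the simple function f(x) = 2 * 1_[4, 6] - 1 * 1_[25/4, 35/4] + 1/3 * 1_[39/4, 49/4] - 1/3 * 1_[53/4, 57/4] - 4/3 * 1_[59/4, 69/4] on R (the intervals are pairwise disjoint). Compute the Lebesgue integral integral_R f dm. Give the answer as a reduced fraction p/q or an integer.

For a simple function f = sum_i c_i * 1_{A_i} with disjoint A_i,
  integral f dm = sum_i c_i * m(A_i).
Lengths of the A_i:
  m(A_1) = 6 - 4 = 2.
  m(A_2) = 35/4 - 25/4 = 5/2.
  m(A_3) = 49/4 - 39/4 = 5/2.
  m(A_4) = 57/4 - 53/4 = 1.
  m(A_5) = 69/4 - 59/4 = 5/2.
Contributions c_i * m(A_i):
  (2) * (2) = 4.
  (-1) * (5/2) = -5/2.
  (1/3) * (5/2) = 5/6.
  (-1/3) * (1) = -1/3.
  (-4/3) * (5/2) = -10/3.
Total: 4 - 5/2 + 5/6 - 1/3 - 10/3 = -4/3.

-4/3


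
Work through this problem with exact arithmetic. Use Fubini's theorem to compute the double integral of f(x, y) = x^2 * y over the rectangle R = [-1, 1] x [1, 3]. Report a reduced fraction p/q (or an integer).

f(x, y) is a tensor product of a function of x and a function of y, and both factors are bounded continuous (hence Lebesgue integrable) on the rectangle, so Fubini's theorem applies:
  integral_R f d(m x m) = (integral_a1^b1 x^2 dx) * (integral_a2^b2 y dy).
Inner integral in x: integral_{-1}^{1} x^2 dx = (1^3 - (-1)^3)/3
  = 2/3.
Inner integral in y: integral_{1}^{3} y dy = (3^2 - 1^2)/2
  = 4.
Product: (2/3) * (4) = 8/3.

8/3


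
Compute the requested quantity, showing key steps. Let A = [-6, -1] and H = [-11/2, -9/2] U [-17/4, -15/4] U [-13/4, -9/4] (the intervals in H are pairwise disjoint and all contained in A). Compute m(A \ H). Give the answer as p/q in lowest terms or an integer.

The ambient interval has length m(A) = -1 - (-6) = 5.
Since the holes are disjoint and sit inside A, by finite additivity
  m(H) = sum_i (b_i - a_i), and m(A \ H) = m(A) - m(H).
Computing the hole measures:
  m(H_1) = -9/2 - (-11/2) = 1.
  m(H_2) = -15/4 - (-17/4) = 1/2.
  m(H_3) = -9/4 - (-13/4) = 1.
Summed: m(H) = 1 + 1/2 + 1 = 5/2.
So m(A \ H) = 5 - 5/2 = 5/2.

5/2


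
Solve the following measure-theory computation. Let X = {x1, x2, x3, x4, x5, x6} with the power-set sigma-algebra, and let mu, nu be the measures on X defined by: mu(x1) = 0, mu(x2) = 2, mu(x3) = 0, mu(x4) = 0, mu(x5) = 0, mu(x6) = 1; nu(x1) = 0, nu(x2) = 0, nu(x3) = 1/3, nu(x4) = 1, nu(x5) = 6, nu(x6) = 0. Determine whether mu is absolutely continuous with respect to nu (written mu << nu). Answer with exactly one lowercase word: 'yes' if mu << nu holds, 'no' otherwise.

mu << nu means: every nu-null measurable set is also mu-null; equivalently, for every atom x, if nu({x}) = 0 then mu({x}) = 0.
Checking each atom:
  x1: nu = 0, mu = 0 -> consistent with mu << nu.
  x2: nu = 0, mu = 2 > 0 -> violates mu << nu.
  x3: nu = 1/3 > 0 -> no constraint.
  x4: nu = 1 > 0 -> no constraint.
  x5: nu = 6 > 0 -> no constraint.
  x6: nu = 0, mu = 1 > 0 -> violates mu << nu.
The atom(s) x2, x6 violate the condition (nu = 0 but mu > 0). Therefore mu is NOT absolutely continuous w.r.t. nu.

no


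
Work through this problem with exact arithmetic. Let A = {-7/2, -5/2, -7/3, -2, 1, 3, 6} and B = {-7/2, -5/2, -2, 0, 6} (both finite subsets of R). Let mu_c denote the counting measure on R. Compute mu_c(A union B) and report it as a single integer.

Counting measure on a finite set equals cardinality. By inclusion-exclusion, |A union B| = |A| + |B| - |A cap B|.
|A| = 7, |B| = 5, |A cap B| = 4.
So mu_c(A union B) = 7 + 5 - 4 = 8.

8


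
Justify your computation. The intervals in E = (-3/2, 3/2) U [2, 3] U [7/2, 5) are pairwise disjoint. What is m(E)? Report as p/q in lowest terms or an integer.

For pairwise disjoint intervals, m(union_i I_i) = sum_i m(I_i),
and m is invariant under swapping open/closed endpoints (single points have measure 0).
So m(E) = sum_i (b_i - a_i).
  I_1 has length 3/2 - (-3/2) = 3.
  I_2 has length 3 - 2 = 1.
  I_3 has length 5 - 7/2 = 3/2.
Summing:
  m(E) = 3 + 1 + 3/2 = 11/2.

11/2


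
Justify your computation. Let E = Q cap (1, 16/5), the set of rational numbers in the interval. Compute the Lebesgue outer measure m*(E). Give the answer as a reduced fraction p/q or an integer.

E = Q cap (1, 16/5) is a subset of Q, which is countable. Enumerate Q = {q_1, q_2, ...}; for any eps > 0, cover q_k by the open interval (q_k - eps/2^(k+1), q_k + eps/2^(k+1)), of length eps/2^k. The total cover length is sum_{k>=1} eps/2^k = eps. Hence m*(E) <= m*(Q) <= eps for every eps > 0, and since outer measure is non-negative, m*(E) = 0.

0


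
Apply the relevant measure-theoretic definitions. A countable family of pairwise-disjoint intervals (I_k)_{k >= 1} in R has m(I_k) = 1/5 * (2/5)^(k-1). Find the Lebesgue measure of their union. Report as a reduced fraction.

By countable additivity of the Lebesgue measure on pairwise disjoint measurable sets,
  m(union_{k >= 1} I_k) = sum_{k >= 1} m(I_k) = sum_{k >= 1} a * r^(k-1),
  with a = 1/5 and r = 2/5.
Since 0 < r = 2/5 < 1, the geometric series converges:
  sum_{k >= 1} a * r^(k-1) = a / (1 - r).
  = 1/5 / (1 - 2/5)
  = 1/5 / (3/5)
  = 1/3.

1/3


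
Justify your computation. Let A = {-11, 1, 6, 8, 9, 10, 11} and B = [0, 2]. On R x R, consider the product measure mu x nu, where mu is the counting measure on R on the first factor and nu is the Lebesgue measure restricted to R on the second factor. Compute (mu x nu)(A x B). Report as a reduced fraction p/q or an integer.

For a measurable rectangle A x B, the product measure satisfies
  (mu x nu)(A x B) = mu(A) * nu(B).
  mu(A) = 7.
  nu(B) = 2.
  (mu x nu)(A x B) = 7 * 2 = 14.

14


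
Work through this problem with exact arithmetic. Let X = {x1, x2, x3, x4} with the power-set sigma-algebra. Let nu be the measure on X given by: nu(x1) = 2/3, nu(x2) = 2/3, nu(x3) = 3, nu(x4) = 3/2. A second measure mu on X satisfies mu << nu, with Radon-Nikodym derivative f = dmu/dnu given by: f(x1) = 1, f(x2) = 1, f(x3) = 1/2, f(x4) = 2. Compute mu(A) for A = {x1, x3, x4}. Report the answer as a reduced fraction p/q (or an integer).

By the defining property of the Radon-Nikodym derivative, for every measurable set A,
  mu(A) = integral_A f dnu.
Since nu is a discrete measure concentrated on the atoms of X, the integral over A reduces to the sum
  mu(A) = sum_{x in A} f(x) * nu({x}).
Computing each term:
  x1: f(x1) * nu(x1) = 1 * 2/3 = 2/3.
  x3: f(x3) * nu(x3) = 1/2 * 3 = 3/2.
  x4: f(x4) * nu(x4) = 2 * 3/2 = 3.
Summing: mu(A) = 2/3 + 3/2 + 3 = 31/6.

31/6


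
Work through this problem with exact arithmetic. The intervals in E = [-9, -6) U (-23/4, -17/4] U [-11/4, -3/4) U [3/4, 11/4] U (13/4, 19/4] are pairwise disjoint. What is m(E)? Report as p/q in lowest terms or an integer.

For pairwise disjoint intervals, m(union_i I_i) = sum_i m(I_i),
and m is invariant under swapping open/closed endpoints (single points have measure 0).
So m(E) = sum_i (b_i - a_i).
  I_1 has length -6 - (-9) = 3.
  I_2 has length -17/4 - (-23/4) = 3/2.
  I_3 has length -3/4 - (-11/4) = 2.
  I_4 has length 11/4 - 3/4 = 2.
  I_5 has length 19/4 - 13/4 = 3/2.
Summing:
  m(E) = 3 + 3/2 + 2 + 2 + 3/2 = 10.

10


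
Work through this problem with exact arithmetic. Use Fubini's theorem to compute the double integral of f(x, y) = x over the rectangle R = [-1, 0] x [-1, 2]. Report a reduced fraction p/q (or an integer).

f(x, y) is a tensor product of a function of x and a function of y, and both factors are bounded continuous (hence Lebesgue integrable) on the rectangle, so Fubini's theorem applies:
  integral_R f d(m x m) = (integral_a1^b1 x dx) * (integral_a2^b2 1 dy).
Inner integral in x: integral_{-1}^{0} x dx = (0^2 - (-1)^2)/2
  = -1/2.
Inner integral in y: integral_{-1}^{2} 1 dy = (2^1 - (-1)^1)/1
  = 3.
Product: (-1/2) * (3) = -3/2.

-3/2


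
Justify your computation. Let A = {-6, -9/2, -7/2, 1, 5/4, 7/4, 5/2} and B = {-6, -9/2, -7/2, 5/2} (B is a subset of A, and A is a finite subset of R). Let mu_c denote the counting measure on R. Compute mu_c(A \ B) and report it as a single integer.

Counting measure assigns mu_c(E) = |E| (number of elements) when E is finite. For B subset A, A \ B is the set of elements of A not in B, so |A \ B| = |A| - |B|.
|A| = 7, |B| = 4, so mu_c(A \ B) = 7 - 4 = 3.

3
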